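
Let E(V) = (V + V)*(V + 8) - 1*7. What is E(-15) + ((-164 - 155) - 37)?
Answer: -153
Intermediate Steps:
E(V) = -7 + 2*V*(8 + V) (E(V) = (2*V)*(8 + V) - 7 = 2*V*(8 + V) - 7 = -7 + 2*V*(8 + V))
E(-15) + ((-164 - 155) - 37) = (-7 + 2*(-15)² + 16*(-15)) + ((-164 - 155) - 37) = (-7 + 2*225 - 240) + (-319 - 37) = (-7 + 450 - 240) - 356 = 203 - 356 = -153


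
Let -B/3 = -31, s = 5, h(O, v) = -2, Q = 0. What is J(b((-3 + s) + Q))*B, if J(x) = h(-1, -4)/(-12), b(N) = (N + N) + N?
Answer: 31/2 ≈ 15.500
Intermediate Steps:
b(N) = 3*N (b(N) = 2*N + N = 3*N)
J(x) = ⅙ (J(x) = -2/(-12) = -2*(-1/12) = ⅙)
B = 93 (B = -3*(-31) = 93)
J(b((-3 + s) + Q))*B = (⅙)*93 = 31/2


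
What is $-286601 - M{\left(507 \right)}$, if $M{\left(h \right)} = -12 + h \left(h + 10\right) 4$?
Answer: $-1335065$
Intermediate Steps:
$M{\left(h \right)} = -12 + 4 h \left(10 + h\right)$ ($M{\left(h \right)} = -12 + h \left(10 + h\right) 4 = -12 + 4 h \left(10 + h\right)$)
$-286601 - M{\left(507 \right)} = -286601 - \left(-12 + 4 \cdot 507^{2} + 40 \cdot 507\right) = -286601 - \left(-12 + 4 \cdot 257049 + 20280\right) = -286601 - \left(-12 + 1028196 + 20280\right) = -286601 - 1048464 = -1335065$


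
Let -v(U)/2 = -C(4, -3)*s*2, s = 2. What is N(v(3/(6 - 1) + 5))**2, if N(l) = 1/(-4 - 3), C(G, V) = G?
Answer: 1/49 ≈ 0.020408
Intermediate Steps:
v(U) = 32 (v(U) = -(-2)*(4*2)*2 = -(-2)*8*2 = -(-2)*16 = -2*(-16) = 32)
N(l) = -1/7 (N(l) = 1/(-7) = 1*(-1/7) = -1/7)
N(v(3/(6 - 1) + 5))**2 = (-1/7)**2 = 1/49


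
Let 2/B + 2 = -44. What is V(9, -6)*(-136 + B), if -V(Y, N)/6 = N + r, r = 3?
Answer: -56322/23 ≈ -2448.8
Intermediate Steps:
V(Y, N) = -18 - 6*N (V(Y, N) = -6*(N + 3) = -6*(3 + N) = -18 - 6*N)
B = -1/23 (B = 2/(-2 - 44) = 2/(-46) = 2*(-1/46) = -1/23 ≈ -0.043478)
V(9, -6)*(-136 + B) = (-18 - 6*(-6))*(-136 - 1/23) = (-18 + 36)*(-3129/23) = 18*(-3129/23) = -56322/23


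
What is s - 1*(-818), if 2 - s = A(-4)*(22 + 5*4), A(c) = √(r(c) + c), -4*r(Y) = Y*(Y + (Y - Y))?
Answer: 820 - 84*I*√2 ≈ 820.0 - 118.79*I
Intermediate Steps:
r(Y) = -Y²/4 (r(Y) = -Y*(Y + (Y - Y))/4 = -Y*(Y + 0)/4 = -Y*Y/4 = -Y²/4)
A(c) = √(c - c²/4) (A(c) = √(-c²/4 + c) = √(c - c²/4))
s = 2 - 84*I*√2 (s = 2 - √(-4*(4 - 1*(-4)))/2*(22 + 5*4) = 2 - √(-4*(4 + 4))/2*(22 + 20) = 2 - √(-4*8)/2*42 = 2 - √(-32)/2*42 = 2 - (4*I*√2)/2*42 = 2 - 2*I*√2*42 = 2 - 84*I*√2 ≈ 2.0 - 118.79*I)
s - 1*(-818) = (2 - 84*I*√2) - 1*(-818) = (2 - 84*I*√2) + 818 = 820 - 84*I*√2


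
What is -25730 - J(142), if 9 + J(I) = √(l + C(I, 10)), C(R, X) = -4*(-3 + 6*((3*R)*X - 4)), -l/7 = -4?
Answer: -25721 - 2*I*√25526 ≈ -25721.0 - 319.54*I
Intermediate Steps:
l = 28 (l = -7*(-4) = 28)
C(R, X) = 108 - 72*R*X (C(R, X) = -4*(-3 + 6*(3*R*X - 4)) = -4*(-3 + 6*(-4 + 3*R*X)) = -4*(-3 + (-24 + 18*R*X)) = -4*(-27 + 18*R*X) = 108 - 72*R*X)
J(I) = -9 + √(136 - 720*I) (J(I) = -9 + √(28 + (108 - 72*I*10)) = -9 + √(28 + (108 - 720*I)) = -9 + √(136 - 720*I))
-25730 - J(142) = -25730 - (-9 + 2*√(34 - 180*142)) = -25730 - (-9 + 2*√(34 - 25560)) = -25730 - (-9 + 2*√(-25526)) = -25730 - (-9 + 2*(I*√25526)) = -25730 - (-9 + 2*I*√25526) = -25730 + (9 - 2*I*√25526) = -25721 - 2*I*√25526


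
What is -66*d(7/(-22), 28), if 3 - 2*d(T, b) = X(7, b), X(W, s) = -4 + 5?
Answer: -66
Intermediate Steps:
X(W, s) = 1
d(T, b) = 1 (d(T, b) = 3/2 - ½*1 = 3/2 - ½ = 1)
-66*d(7/(-22), 28) = -66*1 = -66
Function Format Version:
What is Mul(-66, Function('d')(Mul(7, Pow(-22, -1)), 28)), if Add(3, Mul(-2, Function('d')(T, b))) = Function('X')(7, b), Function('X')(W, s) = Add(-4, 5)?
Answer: -66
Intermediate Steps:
Function('X')(W, s) = 1
Function('d')(T, b) = 1 (Function('d')(T, b) = Add(Rational(3, 2), Mul(Rational(-1, 2), 1)) = Add(Rational(3, 2), Rational(-1, 2)) = 1)
Mul(-66, Function('d')(Mul(7, Pow(-22, -1)), 28)) = Mul(-66, 1) = -66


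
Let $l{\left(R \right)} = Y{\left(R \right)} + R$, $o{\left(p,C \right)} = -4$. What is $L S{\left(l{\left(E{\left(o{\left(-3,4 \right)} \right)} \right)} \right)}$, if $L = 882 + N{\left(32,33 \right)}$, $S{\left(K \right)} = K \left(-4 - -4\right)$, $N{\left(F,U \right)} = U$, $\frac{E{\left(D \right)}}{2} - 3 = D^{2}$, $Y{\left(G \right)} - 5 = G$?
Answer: $0$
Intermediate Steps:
$Y{\left(G \right)} = 5 + G$
$E{\left(D \right)} = 6 + 2 D^{2}$
$l{\left(R \right)} = 5 + 2 R$ ($l{\left(R \right)} = \left(5 + R\right) + R = 5 + 2 R$)
$S{\left(K \right)} = 0$ ($S{\left(K \right)} = K \left(-4 + 4\right) = K 0 = 0$)
$L = 915$ ($L = 882 + 33 = 915$)
$L S{\left(l{\left(E{\left(o{\left(-3,4 \right)} \right)} \right)} \right)} = 915 \cdot 0 = 0$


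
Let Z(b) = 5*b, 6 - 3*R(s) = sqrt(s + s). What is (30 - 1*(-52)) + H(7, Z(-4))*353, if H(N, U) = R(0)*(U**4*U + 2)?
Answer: -2259198506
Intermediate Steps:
R(s) = 2 - sqrt(2)*sqrt(s)/3 (R(s) = 2 - sqrt(s + s)/3 = 2 - sqrt(2)*sqrt(s)/3)
H(N, U) = 4 + 2*U**5 (H(N, U) = (2 - sqrt(2)*sqrt(0)/3)*(U**4*U + 2) = (2 - 1/3*sqrt(2)*0)*(U**5 + 2) = (2 + 0)*(2 + U**5) = 2*(2 + U**5) = 4 + 2*U**5)
(30 - 1*(-52)) + H(7, Z(-4))*353 = (30 - 1*(-52)) + (4 + 2*(5*(-4))**5)*353 = (30 + 52) + (4 + 2*(-20)**5)*353 = 82 + (4 + 2*(-3200000))*353 = 82 + (4 - 6400000)*353 = 82 - 6399996*353 = 82 - 2259198588 = -2259198506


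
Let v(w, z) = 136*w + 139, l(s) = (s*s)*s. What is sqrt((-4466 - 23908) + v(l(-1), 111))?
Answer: 7*I*sqrt(579) ≈ 168.44*I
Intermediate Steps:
l(s) = s**3 (l(s) = s**2*s = s**3)
v(w, z) = 139 + 136*w
sqrt((-4466 - 23908) + v(l(-1), 111)) = sqrt((-4466 - 23908) + (139 + 136*(-1)**3)) = sqrt(-28374 + (139 + 136*(-1))) = sqrt(-28374 + (139 - 136)) = sqrt(-28374 + 3) = sqrt(-28371) = 7*I*sqrt(579)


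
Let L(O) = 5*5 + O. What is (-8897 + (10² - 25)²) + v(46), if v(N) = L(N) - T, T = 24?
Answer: -3225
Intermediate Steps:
L(O) = 25 + O
v(N) = 1 + N (v(N) = (25 + N) - 1*24 = (25 + N) - 24 = 1 + N)
(-8897 + (10² - 25)²) + v(46) = (-8897 + (10² - 25)²) + (1 + 46) = (-8897 + (100 - 25)²) + 47 = (-8897 + 75²) + 47 = (-8897 + 5625) + 47 = -3272 + 47 = -3225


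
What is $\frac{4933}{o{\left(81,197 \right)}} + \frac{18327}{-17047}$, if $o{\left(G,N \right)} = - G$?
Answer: $- \frac{85577338}{1380807} \approx -61.976$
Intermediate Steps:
$\frac{4933}{o{\left(81,197 \right)}} + \frac{18327}{-17047} = \frac{4933}{\left(-1\right) 81} + \frac{18327}{-17047} = \frac{4933}{-81} + 18327 \left(- \frac{1}{17047}\right) = 4933 \left(- \frac{1}{81}\right) - \frac{18327}{17047} = - \frac{4933}{81} - \frac{18327}{17047} = - \frac{85577338}{1380807}$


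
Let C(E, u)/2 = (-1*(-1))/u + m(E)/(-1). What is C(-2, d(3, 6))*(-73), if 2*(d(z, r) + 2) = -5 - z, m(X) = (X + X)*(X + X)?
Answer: 7081/3 ≈ 2360.3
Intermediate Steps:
m(X) = 4*X**2 (m(X) = (2*X)*(2*X) = 4*X**2)
d(z, r) = -9/2 - z/2 (d(z, r) = -2 + (-5 - z)/2 = -2 + (-5/2 - z/2) = -9/2 - z/2)
C(E, u) = -8*E**2 + 2/u (C(E, u) = 2*((-1*(-1))/u + (4*E**2)/(-1)) = 2*(1/u + (4*E**2)*(-1)) = 2*(1/u - 4*E**2) = -8*E**2 + 2/u)
C(-2, d(3, 6))*(-73) = (-8*(-2)**2 + 2/(-9/2 - 1/2*3))*(-73) = (-8*4 + 2/(-9/2 - 3/2))*(-73) = (-32 + 2/(-6))*(-73) = (-32 + 2*(-1/6))*(-73) = (-32 - 1/3)*(-73) = -97/3*(-73) = 7081/3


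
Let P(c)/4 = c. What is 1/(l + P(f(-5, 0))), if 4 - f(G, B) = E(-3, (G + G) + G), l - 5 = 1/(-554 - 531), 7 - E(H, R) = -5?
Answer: -1085/29296 ≈ -0.037036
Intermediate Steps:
E(H, R) = 12 (E(H, R) = 7 - 1*(-5) = 7 + 5 = 12)
l = 5424/1085 (l = 5 + 1/(-554 - 531) = 5 + 1/(-1085) = 5 - 1/1085 = 5424/1085 ≈ 4.9991)
f(G, B) = -8 (f(G, B) = 4 - 1*12 = 4 - 12 = -8)
P(c) = 4*c
1/(l + P(f(-5, 0))) = 1/(5424/1085 + 4*(-8)) = 1/(5424/1085 - 32) = 1/(-29296/1085) = -1085/29296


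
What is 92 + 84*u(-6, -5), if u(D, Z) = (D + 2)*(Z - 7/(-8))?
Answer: 1478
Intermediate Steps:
u(D, Z) = (2 + D)*(7/8 + Z) (u(D, Z) = (2 + D)*(Z - 7*(-⅛)) = (2 + D)*(Z + 7/8) = (2 + D)*(7/8 + Z))
92 + 84*u(-6, -5) = 92 + 84*(7/4 + 2*(-5) + (7/8)*(-6) - 6*(-5)) = 92 + 84*(7/4 - 10 - 21/4 + 30) = 92 + 84*(33/2) = 92 + 1386 = 1478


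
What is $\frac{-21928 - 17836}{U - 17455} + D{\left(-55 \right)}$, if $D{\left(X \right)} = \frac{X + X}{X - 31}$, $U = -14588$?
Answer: $\frac{3472217}{1377849} \approx 2.52$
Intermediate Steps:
$D{\left(X \right)} = \frac{2 X}{-31 + X}$
$\frac{-21928 - 17836}{U - 17455} + D{\left(-55 \right)} = \frac{-21928 - 17836}{-14588 - 17455} + 2 \left(-55\right) \frac{1}{-31 - 55} = - \frac{39764}{-32043} + 2 \left(-55\right) \frac{1}{-86} = \left(-39764\right) \left(- \frac{1}{32043}\right) + 2 \left(-55\right) \left(- \frac{1}{86}\right) = \frac{39764}{32043} + \frac{55}{43} = \frac{3472217}{1377849}$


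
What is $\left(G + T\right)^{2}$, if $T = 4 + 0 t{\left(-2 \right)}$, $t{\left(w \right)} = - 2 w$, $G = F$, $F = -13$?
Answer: $81$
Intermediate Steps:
$G = -13$
$T = 4$ ($T = 4 + 0 \left(\left(-2\right) \left(-2\right)\right) = 4 + 0 \cdot 4 = 4 + 0 = 4$)
$\left(G + T\right)^{2} = \left(-13 + 4\right)^{2} = \left(-9\right)^{2} = 81$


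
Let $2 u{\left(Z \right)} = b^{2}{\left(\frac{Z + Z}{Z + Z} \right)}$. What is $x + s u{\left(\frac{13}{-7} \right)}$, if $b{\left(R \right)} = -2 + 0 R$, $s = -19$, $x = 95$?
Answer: $57$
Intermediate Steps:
$b{\left(R \right)} = -2$ ($b{\left(R \right)} = -2 + 0 = -2$)
$u{\left(Z \right)} = 2$ ($u{\left(Z \right)} = \frac{\left(-2\right)^{2}}{2} = \frac{1}{2} \cdot 4 = 2$)
$x + s u{\left(\frac{13}{-7} \right)} = 95 - 38 = 57$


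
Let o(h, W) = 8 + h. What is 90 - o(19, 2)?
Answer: 63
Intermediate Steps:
90 - o(19, 2) = 90 - (8 + 19) = 90 - 1*27 = 90 - 27 = 63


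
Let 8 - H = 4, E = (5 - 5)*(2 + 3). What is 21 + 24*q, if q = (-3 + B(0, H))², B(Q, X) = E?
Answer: 237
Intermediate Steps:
E = 0 (E = 0*5 = 0)
H = 4 (H = 8 - 1*4 = 8 - 4 = 4)
B(Q, X) = 0
q = 9 (q = (-3 + 0)² = (-3)² = 9)
21 + 24*q = 21 + 24*9 = 21 + 216 = 237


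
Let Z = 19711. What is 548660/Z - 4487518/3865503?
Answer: 2032393408682/76192929633 ≈ 26.674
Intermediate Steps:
548660/Z - 4487518/3865503 = 548660/19711 - 4487518/3865503 = 2032393408682/76192929633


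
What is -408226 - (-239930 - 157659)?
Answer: -10637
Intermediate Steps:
-408226 - (-239930 - 157659) = -408226 - 1*(-397589) = -408226 + 397589 = -10637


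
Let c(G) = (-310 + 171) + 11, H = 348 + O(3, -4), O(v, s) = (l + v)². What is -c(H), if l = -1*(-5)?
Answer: 128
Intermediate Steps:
l = 5
O(v, s) = (5 + v)²
H = 412 (H = 348 + (5 + 3)² = 348 + 8² = 348 + 64 = 412)
c(G) = -128 (c(G) = -139 + 11 = -128)
-c(H) = -1*(-128) = 128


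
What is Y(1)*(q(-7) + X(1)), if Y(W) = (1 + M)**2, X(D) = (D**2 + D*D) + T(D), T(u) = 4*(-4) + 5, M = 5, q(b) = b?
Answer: -576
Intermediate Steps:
T(u) = -11 (T(u) = -16 + 5 = -11)
X(D) = -11 + 2*D**2 (X(D) = (D**2 + D*D) - 11 = (D**2 + D**2) - 11 = 2*D**2 - 11 = -11 + 2*D**2)
Y(W) = 36 (Y(W) = (1 + 5)**2 = 6**2 = 36)
Y(1)*(q(-7) + X(1)) = 36*(-7 + (-11 + 2*1**2)) = 36*(-7 + (-11 + 2*1)) = 36*(-7 + (-11 + 2)) = 36*(-7 - 9) = 36*(-16) = -576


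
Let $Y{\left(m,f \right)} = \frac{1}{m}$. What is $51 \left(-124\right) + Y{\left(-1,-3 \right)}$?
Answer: $-6325$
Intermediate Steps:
$51 \left(-124\right) + Y{\left(-1,-3 \right)} = 51 \left(-124\right) + \frac{1}{-1} = -6324 - 1 = -6325$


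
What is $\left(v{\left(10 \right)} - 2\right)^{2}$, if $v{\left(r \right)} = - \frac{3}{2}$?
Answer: $\frac{49}{4} \approx 12.25$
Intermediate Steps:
$v{\left(r \right)} = - \frac{3}{2}$ ($v{\left(r \right)} = \left(-3\right) \frac{1}{2} = - \frac{3}{2}$)
$\left(v{\left(10 \right)} - 2\right)^{2} = \left(- \frac{3}{2} - 2\right)^{2} = \left(- \frac{7}{2}\right)^{2} = \frac{49}{4}$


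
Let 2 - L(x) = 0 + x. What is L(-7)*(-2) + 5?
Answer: -13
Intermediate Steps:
L(x) = 2 - x (L(x) = 2 - (0 + x) = 2 - x)
L(-7)*(-2) + 5 = (2 - 1*(-7))*(-2) + 5 = (2 + 7)*(-2) + 5 = 9*(-2) + 5 = -18 + 5 = -13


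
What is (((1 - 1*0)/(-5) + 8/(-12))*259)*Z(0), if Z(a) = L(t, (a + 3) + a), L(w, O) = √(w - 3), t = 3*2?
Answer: -3367*√3/15 ≈ -388.79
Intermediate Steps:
t = 6
L(w, O) = √(-3 + w)
Z(a) = √3 (Z(a) = √(-3 + 6) = √3)
(((1 - 1*0)/(-5) + 8/(-12))*259)*Z(0) = (((1 - 1*0)/(-5) + 8/(-12))*259)*√3 = (((1 + 0)*(-⅕) + 8*(-1/12))*259)*√3 = ((1*(-⅕) - ⅔)*259)*√3 = ((-⅕ - ⅔)*259)*√3 = (-13/15*259)*√3 = -3367*√3/15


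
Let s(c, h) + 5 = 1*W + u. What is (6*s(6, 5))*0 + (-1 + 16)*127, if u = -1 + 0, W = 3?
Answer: 1905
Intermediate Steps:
u = -1
s(c, h) = -3 (s(c, h) = -5 + (1*3 - 1) = -5 + (3 - 1) = -5 + 2 = -3)
(6*s(6, 5))*0 + (-1 + 16)*127 = (6*(-3))*0 + (-1 + 16)*127 = -18*0 + 15*127 = 0 + 1905 = 1905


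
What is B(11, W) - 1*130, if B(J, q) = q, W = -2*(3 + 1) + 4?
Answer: -134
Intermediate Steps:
W = -4 (W = -2*4 + 4 = -8 + 4 = -4)
B(11, W) - 1*130 = -4 - 1*130 = -4 - 130 = -134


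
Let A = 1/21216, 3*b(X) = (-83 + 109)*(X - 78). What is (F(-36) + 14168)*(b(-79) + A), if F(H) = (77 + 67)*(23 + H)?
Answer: -44369966911/2652 ≈ -1.6731e+7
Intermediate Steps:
b(X) = -676 + 26*X/3 (b(X) = ((-83 + 109)*(X - 78))/3 = (26*(-78 + X))/3 = (-2028 + 26*X)/3 = -676 + 26*X/3)
F(H) = 3312 + 144*H (F(H) = 144*(23 + H) = 3312 + 144*H)
A = 1/21216 ≈ 4.7134e-5
(F(-36) + 14168)*(b(-79) + A) = ((3312 + 144*(-36)) + 14168)*((-676 + (26/3)*(-79)) + 1/21216) = ((3312 - 5184) + 14168)*((-676 - 2054/3) + 1/21216) = (-1872 + 14168)*(-4082/3 + 1/21216) = 12296*(-28867903/21216) = -44369966911/2652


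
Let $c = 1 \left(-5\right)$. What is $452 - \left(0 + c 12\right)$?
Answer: $512$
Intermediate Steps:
$c = -5$
$452 - \left(0 + c 12\right) = 452 - \left(0 - 60\right) = 452 - -60 = 452 + 60 = 512$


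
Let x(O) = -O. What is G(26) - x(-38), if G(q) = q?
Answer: -12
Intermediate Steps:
G(26) - x(-38) = 26 - (-1)*(-38) = 26 - 1*38 = 26 - 38 = -12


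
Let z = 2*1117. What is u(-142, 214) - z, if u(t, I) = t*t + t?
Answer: 17788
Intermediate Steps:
u(t, I) = t + t² (u(t, I) = t² + t = t + t²)
z = 2234
u(-142, 214) - z = -142*(1 - 142) - 1*2234 = -142*(-141) - 2234 = 20022 - 2234 = 17788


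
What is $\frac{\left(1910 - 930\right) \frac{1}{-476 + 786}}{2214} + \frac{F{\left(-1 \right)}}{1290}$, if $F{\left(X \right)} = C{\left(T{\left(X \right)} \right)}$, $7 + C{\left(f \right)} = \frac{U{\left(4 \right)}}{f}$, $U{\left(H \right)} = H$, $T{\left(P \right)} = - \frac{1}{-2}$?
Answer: $\frac{32509}{14756310} \approx 0.0022031$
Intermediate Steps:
$T{\left(P \right)} = \frac{1}{2}$ ($T{\left(P \right)} = \left(-1\right) \left(- \frac{1}{2}\right) = \frac{1}{2}$)
$C{\left(f \right)} = -7 + \frac{4}{f}$
$F{\left(X \right)} = 1$ ($F{\left(X \right)} = -7 + 4 \frac{1}{\frac{1}{2}} = -7 + 4 \cdot 2 = -7 + 8 = 1$)
$\frac{\left(1910 - 930\right) \frac{1}{-476 + 786}}{2214} + \frac{F{\left(-1 \right)}}{1290} = \frac{\left(1910 - 930\right) \frac{1}{-476 + 786}}{2214} + 1 \cdot \frac{1}{1290} = \frac{980}{310} \cdot \frac{1}{2214} + 1 \cdot \frac{1}{1290} = 980 \cdot \frac{1}{310} \cdot \frac{1}{2214} + \frac{1}{1290} = \frac{98}{31} \cdot \frac{1}{2214} + \frac{1}{1290} = \frac{49}{34317} + \frac{1}{1290} = \frac{32509}{14756310}$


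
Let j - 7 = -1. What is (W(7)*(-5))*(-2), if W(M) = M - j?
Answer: 10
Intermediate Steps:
j = 6 (j = 7 - 1 = 6)
W(M) = -6 + M (W(M) = M - 1*6 = M - 6 = -6 + M)
(W(7)*(-5))*(-2) = ((-6 + 7)*(-5))*(-2) = (1*(-5))*(-2) = -5*(-2) = 10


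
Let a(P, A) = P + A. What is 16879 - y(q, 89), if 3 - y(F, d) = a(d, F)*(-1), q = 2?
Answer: 16785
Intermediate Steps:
a(P, A) = A + P
y(F, d) = 3 + F + d (y(F, d) = 3 - (F + d)*(-1) = 3 - (-F - d) = 3 + (F + d) = 3 + F + d)
16879 - y(q, 89) = 16879 - (3 + 2 + 89) = 16879 - 1*94 = 16879 - 94 = 16785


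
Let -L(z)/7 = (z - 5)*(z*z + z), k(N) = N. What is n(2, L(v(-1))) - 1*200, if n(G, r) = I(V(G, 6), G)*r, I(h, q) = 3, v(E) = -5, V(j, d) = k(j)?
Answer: 4000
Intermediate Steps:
V(j, d) = j
L(z) = -7*(-5 + z)*(z + z²) (L(z) = -7*(z - 5)*(z*z + z) = -7*(-5 + z)*(z² + z) = -7*(-5 + z)*(z + z²))
n(G, r) = 3*r
n(2, L(v(-1))) - 1*200 = 3*(7*(-5)*(5 - 1*(-5)² + 4*(-5))) - 1*200 = 3*(7*(-5)*(5 - 1*25 - 20)) - 200 = 3*(7*(-5)*(5 - 25 - 20)) - 200 = 3*(7*(-5)*(-40)) - 200 = 3*1400 - 200 = 4200 - 200 = 4000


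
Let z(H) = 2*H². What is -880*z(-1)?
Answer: -1760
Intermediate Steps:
-880*z(-1) = -1760*(-1)² = -1760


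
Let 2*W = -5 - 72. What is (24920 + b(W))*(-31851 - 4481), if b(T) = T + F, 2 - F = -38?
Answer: -905447938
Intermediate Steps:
F = 40 (F = 2 - 1*(-38) = 2 + 38 = 40)
W = -77/2 (W = (-5 - 72)/2 = (½)*(-77) = -77/2 ≈ -38.500)
b(T) = 40 + T (b(T) = T + 40 = 40 + T)
(24920 + b(W))*(-31851 - 4481) = (24920 + (40 - 77/2))*(-31851 - 4481) = (24920 + 3/2)*(-36332) = (49843/2)*(-36332) = -905447938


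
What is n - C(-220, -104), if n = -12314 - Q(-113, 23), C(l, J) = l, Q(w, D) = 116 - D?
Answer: -12187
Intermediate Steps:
n = -12407 (n = -12314 - (116 - 1*23) = -12314 - (116 - 23) = -12314 - 1*93 = -12314 - 93 = -12407)
n - C(-220, -104) = -12407 - 1*(-220) = -12407 + 220 = -12187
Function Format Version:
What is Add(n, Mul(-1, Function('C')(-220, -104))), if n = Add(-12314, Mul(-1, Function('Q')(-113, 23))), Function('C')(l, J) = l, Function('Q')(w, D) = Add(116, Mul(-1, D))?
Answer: -12187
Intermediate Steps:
n = -12407 (n = Add(-12314, Mul(-1, Add(116, Mul(-1, 23)))) = Add(-12314, Mul(-1, Add(116, -23))) = Add(-12314, Mul(-1, 93)) = Add(-12314, -93) = -12407)
Add(n, Mul(-1, Function('C')(-220, -104))) = Add(-12407, Mul(-1, -220)) = Add(-12407, 220) = -12187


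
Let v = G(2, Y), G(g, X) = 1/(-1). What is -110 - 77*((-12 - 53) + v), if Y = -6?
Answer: 4972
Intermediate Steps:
G(g, X) = -1
v = -1
-110 - 77*((-12 - 53) + v) = -110 - 77*((-12 - 53) - 1) = -110 - 77*(-65 - 1) = -110 - 77*(-66) = -110 + 5082 = 4972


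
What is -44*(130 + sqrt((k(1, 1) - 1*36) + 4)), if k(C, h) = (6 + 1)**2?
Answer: -5720 - 44*sqrt(17) ≈ -5901.4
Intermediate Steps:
k(C, h) = 49 (k(C, h) = 7**2 = 49)
-44*(130 + sqrt((k(1, 1) - 1*36) + 4)) = -44*(130 + sqrt((49 - 1*36) + 4)) = -44*(130 + sqrt((49 - 36) + 4)) = -44*(130 + sqrt(13 + 4)) = -44*(130 + sqrt(17)) = -5720 - 44*sqrt(17)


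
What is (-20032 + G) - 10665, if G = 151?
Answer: -30546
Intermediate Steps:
(-20032 + G) - 10665 = (-20032 + 151) - 10665 = -19881 - 10665 = -30546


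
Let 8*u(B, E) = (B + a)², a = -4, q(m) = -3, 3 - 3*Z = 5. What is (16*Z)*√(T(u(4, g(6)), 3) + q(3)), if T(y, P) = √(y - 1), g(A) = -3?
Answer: -32*√(-3 + I)/3 ≈ -3.0384 - 18.723*I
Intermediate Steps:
Z = -⅔ (Z = 1 - ⅓*5 = 1 - 5/3 = -⅔ ≈ -0.66667)
u(B, E) = (-4 + B)²/8 (u(B, E) = (B - 4)²/8 = (-4 + B)²/8)
T(y, P) = √(-1 + y)
(16*Z)*√(T(u(4, g(6)), 3) + q(3)) = (16*(-⅔))*√(√(-1 + (-4 + 4)²/8) - 3) = -32*√(√(-1 + (⅛)*0²) - 3)/3 = -32*√(√(-1 + (⅛)*0) - 3)/3 = -32*√(√(-1 + 0) - 3)/3 = -32*√(√(-1) - 3)/3 = -32*√(I - 3)/3 = -32*√(-3 + I)/3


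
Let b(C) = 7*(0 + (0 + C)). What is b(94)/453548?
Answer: 329/226774 ≈ 0.0014508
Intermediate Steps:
b(C) = 7*C (b(C) = 7*(0 + C) = 7*C)
b(94)/453548 = (7*94)/453548 = 658*(1/453548) = 329/226774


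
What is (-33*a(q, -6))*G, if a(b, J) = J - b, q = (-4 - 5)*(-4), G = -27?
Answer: -37422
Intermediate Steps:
q = 36 (q = -9*(-4) = 36)
(-33*a(q, -6))*G = -33*(-6 - 1*36)*(-27) = -33*(-6 - 36)*(-27) = -33*(-42)*(-27) = 1386*(-27) = -37422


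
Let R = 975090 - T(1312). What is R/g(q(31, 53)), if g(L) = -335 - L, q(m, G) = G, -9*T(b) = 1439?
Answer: -8777249/3492 ≈ -2513.5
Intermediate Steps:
T(b) = -1439/9 (T(b) = -1/9*1439 = -1439/9)
R = 8777249/9 (R = 975090 - 1*(-1439/9) = 975090 + 1439/9 = 8777249/9 ≈ 9.7525e+5)
R/g(q(31, 53)) = 8777249/(9*(-335 - 1*53)) = 8777249/(9*(-335 - 53)) = (8777249/9)/(-388) = (8777249/9)*(-1/388) = -8777249/3492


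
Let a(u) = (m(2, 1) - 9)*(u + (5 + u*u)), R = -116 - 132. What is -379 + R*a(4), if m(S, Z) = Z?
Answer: 49221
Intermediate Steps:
R = -248
a(u) = -40 - 8*u - 8*u² (a(u) = (1 - 9)*(u + (5 + u*u)) = -8*(u + (5 + u²)) = -8*(5 + u + u²) = -40 - 8*u - 8*u²)
-379 + R*a(4) = -379 - 248*(-40 - 8*4 - 8*4²) = -379 - 248*(-40 - 32 - 8*16) = -379 - 248*(-40 - 32 - 128) = -379 - 248*(-200) = -379 + 49600 = 49221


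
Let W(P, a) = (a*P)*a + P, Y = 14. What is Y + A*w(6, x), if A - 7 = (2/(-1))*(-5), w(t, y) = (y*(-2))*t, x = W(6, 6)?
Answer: -45274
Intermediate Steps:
W(P, a) = P + P*a² (W(P, a) = (P*a)*a + P = P*a² + P = P + P*a²)
x = 222 (x = 6*(1 + 6²) = 6*(1 + 36) = 6*37 = 222)
w(t, y) = -2*t*y (w(t, y) = (-2*y)*t = -2*t*y)
A = 17 (A = 7 + (2/(-1))*(-5) = 7 + (2*(-1))*(-5) = 7 - 2*(-5) = 7 + 10 = 17)
Y + A*w(6, x) = 14 + 17*(-2*6*222) = 14 + 17*(-2664) = 14 - 45288 = -45274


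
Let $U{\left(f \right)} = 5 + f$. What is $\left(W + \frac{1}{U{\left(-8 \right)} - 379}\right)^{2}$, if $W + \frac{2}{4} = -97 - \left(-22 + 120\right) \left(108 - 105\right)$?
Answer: $\frac{5591599729}{36481} \approx 1.5327 \cdot 10^{5}$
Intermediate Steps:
$W = - \frac{783}{2}$ ($W = - \frac{1}{2} - \left(97 + \left(-22 + 120\right) \left(108 - 105\right)\right) = - \frac{1}{2} - \left(97 + 98 \cdot 3\right) = - \frac{1}{2} - 391 = - \frac{783}{2} \approx -391.5$)
$\left(W + \frac{1}{U{\left(-8 \right)} - 379}\right)^{2} = \left(- \frac{783}{2} + \frac{1}{\left(5 - 8\right) - 379}\right)^{2} = \left(- \frac{783}{2} + \frac{1}{-3 - 379}\right)^{2} = \left(- \frac{783}{2} + \frac{1}{-382}\right)^{2} = \left(- \frac{783}{2} - \frac{1}{382}\right)^{2} = \left(- \frac{74777}{191}\right)^{2} = \frac{5591599729}{36481}$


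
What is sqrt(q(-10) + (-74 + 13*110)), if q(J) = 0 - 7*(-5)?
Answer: sqrt(1391) ≈ 37.296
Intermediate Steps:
q(J) = 35 (q(J) = 0 + 35 = 35)
sqrt(q(-10) + (-74 + 13*110)) = sqrt(35 + (-74 + 13*110)) = sqrt(35 + (-74 + 1430)) = sqrt(35 + 1356) = sqrt(1391)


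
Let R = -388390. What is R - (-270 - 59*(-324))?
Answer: -407236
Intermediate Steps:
R - (-270 - 59*(-324)) = -388390 - (-270 - 59*(-324)) = -388390 - (-270 + 19116) = -388390 - 1*18846 = -388390 - 18846 = -407236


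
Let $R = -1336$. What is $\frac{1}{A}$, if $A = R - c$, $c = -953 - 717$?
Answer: $\frac{1}{334} \approx 0.002994$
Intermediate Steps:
$c = -1670$
$A = 334$ ($A = -1336 - -1670 = -1336 + 1670 = 334$)
$\frac{1}{A} = \frac{1}{334}$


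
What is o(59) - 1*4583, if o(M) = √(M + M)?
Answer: -4583 + √118 ≈ -4572.1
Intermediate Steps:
o(M) = √2*√M (o(M) = √(2*M) = √2*√M)
o(59) - 1*4583 = √2*√59 - 1*4583 = √118 - 4583 = -4583 + √118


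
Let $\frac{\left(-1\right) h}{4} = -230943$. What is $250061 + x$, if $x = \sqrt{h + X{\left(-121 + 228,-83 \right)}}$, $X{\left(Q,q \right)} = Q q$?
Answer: $250061 + \sqrt{914891} \approx 2.5102 \cdot 10^{5}$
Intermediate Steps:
$h = 923772$ ($h = \left(-4\right) \left(-230943\right) = 923772$)
$x = \sqrt{914891}$ ($x = \sqrt{923772 + \left(-121 + 228\right) \left(-83\right)} = \sqrt{923772 + 107 \left(-83\right)} = \sqrt{923772 - 8881} = \sqrt{914891} \approx 956.5$)
$250061 + x = 250061 + \sqrt{914891}$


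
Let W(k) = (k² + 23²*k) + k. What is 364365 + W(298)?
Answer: 611109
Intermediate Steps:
W(k) = k² + 530*k (W(k) = (k² + 529*k) + k = k² + 530*k)
364365 + W(298) = 364365 + 298*(530 + 298) = 364365 + 298*828 = 364365 + 246744 = 611109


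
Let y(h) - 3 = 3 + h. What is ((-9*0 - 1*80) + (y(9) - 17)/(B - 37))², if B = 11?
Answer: 1079521/169 ≈ 6387.7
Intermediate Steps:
y(h) = 6 + h (y(h) = 3 + (3 + h) = 6 + h)
((-9*0 - 1*80) + (y(9) - 17)/(B - 37))² = ((-9*0 - 1*80) + ((6 + 9) - 17)/(11 - 37))² = ((0 - 80) + (15 - 17)/(-26))² = (-80 - 2*(-1/26))² = (-80 + 1/13)² = (-1039/13)² = 1079521/169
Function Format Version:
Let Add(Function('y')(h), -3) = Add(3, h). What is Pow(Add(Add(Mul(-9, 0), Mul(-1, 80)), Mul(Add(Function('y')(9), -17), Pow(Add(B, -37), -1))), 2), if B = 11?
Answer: Rational(1079521, 169) ≈ 6387.7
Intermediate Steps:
Function('y')(h) = Add(6, h) (Function('y')(h) = Add(3, Add(3, h)) = Add(6, h))
Pow(Add(Add(Mul(-9, 0), Mul(-1, 80)), Mul(Add(Function('y')(9), -17), Pow(Add(B, -37), -1))), 2) = Pow(Add(Add(Mul(-9, 0), Mul(-1, 80)), Mul(Add(Add(6, 9), -17), Pow(Add(11, -37), -1))), 2) = Pow(Add(Add(0, -80), Mul(Add(15, -17), Pow(-26, -1))), 2) = Pow(Add(-80, Mul(-2, Rational(-1, 26))), 2) = Pow(Add(-80, Rational(1, 13)), 2) = Pow(Rational(-1039, 13), 2) = Rational(1079521, 169)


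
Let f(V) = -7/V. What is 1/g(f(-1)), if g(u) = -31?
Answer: -1/31 ≈ -0.032258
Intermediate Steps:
1/g(f(-1)) = 1/(-31) = -1/31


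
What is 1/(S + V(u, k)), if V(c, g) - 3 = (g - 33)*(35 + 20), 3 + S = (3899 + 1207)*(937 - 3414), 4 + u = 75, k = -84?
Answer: -1/12653997 ≈ -7.9026e-8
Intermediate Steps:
u = 71 (u = -4 + 75 = 71)
S = -12647565 (S = -3 + (3899 + 1207)*(937 - 3414) = -3 + 5106*(-2477) = -3 - 12647562 = -12647565)
V(c, g) = -1812 + 55*g (V(c, g) = 3 + (g - 33)*(35 + 20) = 3 + (-33 + g)*55 = 3 + (-1815 + 55*g) = -1812 + 55*g)
1/(S + V(u, k)) = 1/(-12647565 + (-1812 + 55*(-84))) = 1/(-12647565 + (-1812 - 4620)) = 1/(-12647565 - 6432) = 1/(-12653997) = -1/12653997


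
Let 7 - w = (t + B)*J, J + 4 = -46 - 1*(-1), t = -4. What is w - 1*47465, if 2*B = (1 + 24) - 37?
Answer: -47948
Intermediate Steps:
B = -6 (B = ((1 + 24) - 37)/2 = (25 - 37)/2 = (1/2)*(-12) = -6)
J = -49 (J = -4 + (-46 - 1*(-1)) = -4 + (-46 + 1) = -4 - 45 = -49)
w = -483 (w = 7 - (-4 - 6)*(-49) = 7 - (-10)*(-49) = 7 - 1*490 = 7 - 490 = -483)
w - 1*47465 = -483 - 1*47465 = -483 - 47465 = -47948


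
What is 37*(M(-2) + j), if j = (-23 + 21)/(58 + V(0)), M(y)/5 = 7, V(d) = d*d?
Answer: 37518/29 ≈ 1293.7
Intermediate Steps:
V(d) = d²
M(y) = 35 (M(y) = 5*7 = 35)
j = -1/29 (j = (-23 + 21)/(58 + 0²) = -2/(58 + 0) = -2/58 = -2*1/58 = -1/29 ≈ -0.034483)
37*(M(-2) + j) = 37*(35 - 1/29) = 37*(1014/29) = 37518/29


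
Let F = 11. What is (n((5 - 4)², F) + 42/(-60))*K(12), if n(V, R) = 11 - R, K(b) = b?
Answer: -42/5 ≈ -8.4000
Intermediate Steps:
(n((5 - 4)², F) + 42/(-60))*K(12) = ((11 - 1*11) + 42/(-60))*12 = ((11 - 11) + 42*(-1/60))*12 = (0 - 7/10)*12 = -7/10*12 = -42/5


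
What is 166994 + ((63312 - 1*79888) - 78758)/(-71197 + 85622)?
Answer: 2408793116/14425 ≈ 1.6699e+5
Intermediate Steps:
166994 + ((63312 - 1*79888) - 78758)/(-71197 + 85622) = 166994 + ((63312 - 79888) - 78758)/14425 = 166994 + (-16576 - 78758)*(1/14425) = 166994 - 95334*1/14425 = 166994 - 95334/14425 = 2408793116/14425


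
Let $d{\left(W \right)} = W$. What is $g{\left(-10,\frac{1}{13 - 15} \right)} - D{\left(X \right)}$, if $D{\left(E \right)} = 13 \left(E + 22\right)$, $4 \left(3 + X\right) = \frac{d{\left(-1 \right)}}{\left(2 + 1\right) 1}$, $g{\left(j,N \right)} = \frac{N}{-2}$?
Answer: $- \frac{737}{3} \approx -245.67$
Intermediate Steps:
$g{\left(j,N \right)} = - \frac{N}{2}$ ($g{\left(j,N \right)} = N \left(- \frac{1}{2}\right) = - \frac{N}{2}$)
$X = - \frac{37}{12}$ ($X = -3 + \frac{\left(-1\right) \frac{1}{\left(2 + 1\right) 1}}{4} = -3 + \frac{\left(-1\right) \frac{1}{3 \cdot 1}}{4} = -3 + \frac{\left(-1\right) \frac{1}{3}}{4} = -3 + \frac{1}{4} \left(- \frac{1}{3}\right) = -3 - \frac{1}{12} = - \frac{37}{12} \approx -3.0833$)
$D{\left(E \right)} = 286 + 13 E$ ($D{\left(E \right)} = 13 \left(22 + E\right) = 286 + 13 E$)
$g{\left(-10,\frac{1}{13 - 15} \right)} - D{\left(X \right)} = - \frac{1}{2 \left(13 - 15\right)} - \left(286 + 13 \left(- \frac{37}{12}\right)\right) = - \frac{1}{2 \left(-2\right)} - \left(286 - \frac{481}{12}\right) = \left(- \frac{1}{2}\right) \left(- \frac{1}{2}\right) - \frac{2951}{12} = \frac{1}{4} - \frac{2951}{12} = - \frac{737}{3}$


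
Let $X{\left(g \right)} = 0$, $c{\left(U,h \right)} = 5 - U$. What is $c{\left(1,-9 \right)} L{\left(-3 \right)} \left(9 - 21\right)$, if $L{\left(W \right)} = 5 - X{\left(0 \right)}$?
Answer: $-240$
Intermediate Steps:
$L{\left(W \right)} = 5$ ($L{\left(W \right)} = 5 - 0 = 5 + 0 = 5$)
$c{\left(1,-9 \right)} L{\left(-3 \right)} \left(9 - 21\right) = \left(5 - 1\right) 5 \left(9 - 21\right) = \left(5 - 1\right) 5 \left(-12\right) = 4 \cdot 5 \left(-12\right) = 20 \left(-12\right) = -240$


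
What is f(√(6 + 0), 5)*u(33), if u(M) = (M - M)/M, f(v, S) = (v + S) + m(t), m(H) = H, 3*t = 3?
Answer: 0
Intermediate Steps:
t = 1 (t = (⅓)*3 = 1)
f(v, S) = 1 + S + v (f(v, S) = (v + S) + 1 = (S + v) + 1 = 1 + S + v)
u(M) = 0 (u(M) = 0/M = 0)
f(√(6 + 0), 5)*u(33) = (1 + 5 + √(6 + 0))*0 = (1 + 5 + √6)*0 = (6 + √6)*0 = 0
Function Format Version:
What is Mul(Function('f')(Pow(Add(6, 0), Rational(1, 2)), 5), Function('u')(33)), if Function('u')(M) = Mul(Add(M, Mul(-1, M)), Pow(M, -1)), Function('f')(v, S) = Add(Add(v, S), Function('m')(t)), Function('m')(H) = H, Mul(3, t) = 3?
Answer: 0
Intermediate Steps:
t = 1 (t = Mul(Rational(1, 3), 3) = 1)
Function('f')(v, S) = Add(1, S, v) (Function('f')(v, S) = Add(Add(v, S), 1) = Add(Add(S, v), 1) = Add(1, S, v))
Function('u')(M) = 0 (Function('u')(M) = Mul(0, Pow(M, -1)) = 0)
Mul(Function('f')(Pow(Add(6, 0), Rational(1, 2)), 5), Function('u')(33)) = Mul(Add(1, 5, Pow(Add(6, 0), Rational(1, 2))), 0) = Mul(Add(1, 5, Pow(6, Rational(1, 2))), 0) = Mul(Add(6, Pow(6, Rational(1, 2))), 0) = 0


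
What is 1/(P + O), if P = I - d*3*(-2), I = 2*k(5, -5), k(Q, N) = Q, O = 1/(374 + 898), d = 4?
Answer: 1272/43249 ≈ 0.029411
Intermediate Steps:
O = 1/1272 ≈ 0.00078616
I = 10 (I = 2*5 = 10)
P = 34 (P = 10 - 4*3*(-2) = 10 - 12*(-2) = 10 - 1*(-24) = 10 + 24 = 34)
1/(P + O) = 1/(34 + 1/1272) = 1/(43249/1272) = 1272/43249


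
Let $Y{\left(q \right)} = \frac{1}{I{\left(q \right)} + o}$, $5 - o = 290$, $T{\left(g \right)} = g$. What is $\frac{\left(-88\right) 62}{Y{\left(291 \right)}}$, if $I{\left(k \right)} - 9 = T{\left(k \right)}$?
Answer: $-81840$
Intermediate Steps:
$I{\left(k \right)} = 9 + k$
$o = -285$ ($o = 5 - 290 = -285$)
$Y{\left(q \right)} = \frac{1}{-276 + q}$ ($Y{\left(q \right)} = \frac{1}{\left(9 + q\right) - 285} = \frac{1}{-276 + q}$)
$\frac{\left(-88\right) 62}{Y{\left(291 \right)}} = \frac{\left(-88\right) 62}{\frac{1}{-276 + 291}} = - \frac{5456}{\frac{1}{15}} = - 5456 \frac{1}{\frac{1}{15}} = \left(-5456\right) 15 = -81840$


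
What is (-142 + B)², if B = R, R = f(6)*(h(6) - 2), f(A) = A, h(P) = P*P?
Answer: 3844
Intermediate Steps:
h(P) = P²
R = 204 (R = 6*(6² - 2) = 6*(36 - 2) = 6*34 = 204)
B = 204
(-142 + B)² = (-142 + 204)² = 62² = 3844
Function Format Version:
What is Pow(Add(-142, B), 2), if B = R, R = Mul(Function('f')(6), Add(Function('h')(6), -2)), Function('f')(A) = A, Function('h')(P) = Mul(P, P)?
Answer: 3844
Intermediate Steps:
Function('h')(P) = Pow(P, 2)
R = 204 (R = Mul(6, Add(Pow(6, 2), -2)) = Mul(6, Add(36, -2)) = Mul(6, 34) = 204)
B = 204
Pow(Add(-142, B), 2) = Pow(Add(-142, 204), 2) = Pow(62, 2) = 3844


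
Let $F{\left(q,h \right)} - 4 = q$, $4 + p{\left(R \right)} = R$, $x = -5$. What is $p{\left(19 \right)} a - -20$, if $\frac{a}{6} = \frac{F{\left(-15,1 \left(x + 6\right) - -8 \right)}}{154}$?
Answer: $\frac{95}{7} \approx 13.571$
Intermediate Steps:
$p{\left(R \right)} = -4 + R$
$F{\left(q,h \right)} = 4 + q$
$a = - \frac{3}{7}$ ($a = 6 \frac{4 - 15}{154} = 6 \left(\left(-11\right) \frac{1}{154}\right) = 6 \left(- \frac{1}{14}\right) = - \frac{3}{7} \approx -0.42857$)
$p{\left(19 \right)} a - -20 = \left(-4 + 19\right) \left(- \frac{3}{7}\right) - -20 = 15 \left(- \frac{3}{7}\right) + 20 = - \frac{45}{7} + 20 = \frac{95}{7}$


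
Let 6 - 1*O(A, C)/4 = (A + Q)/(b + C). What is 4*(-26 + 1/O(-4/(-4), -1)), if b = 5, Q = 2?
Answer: -2180/21 ≈ -103.81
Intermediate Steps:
O(A, C) = 24 - 4*(2 + A)/(5 + C) (O(A, C) = 24 - 4*(A + 2)/(5 + C) = 24 - 4*(2 + A)/(5 + C))
4*(-26 + 1/O(-4/(-4), -1)) = 4*(-26 + 1/(4*(28 - (-4)/(-4) + 6*(-1))/(5 - 1))) = 4*(-26 + 1/(4*(28 - (-4)*(-1)/4 - 6)/4)) = 4*(-26 + 1/(4*(¼)*(28 - 1*1 - 6))) = 4*(-26 + 1/(4*(¼)*(28 - 1 - 6))) = 4*(-26 + 1/(4*(¼)*21)) = 4*(-26 + 1/21) = 4*(-545/21) = -2180/21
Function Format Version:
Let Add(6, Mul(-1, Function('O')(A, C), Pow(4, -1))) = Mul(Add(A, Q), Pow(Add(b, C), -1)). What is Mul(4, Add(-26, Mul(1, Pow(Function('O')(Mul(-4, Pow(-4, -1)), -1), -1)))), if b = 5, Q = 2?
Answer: Rational(-2180, 21) ≈ -103.81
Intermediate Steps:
Function('O')(A, C) = Add(24, Mul(-4, Pow(Add(5, C), -1), Add(2, A))) (Function('O')(A, C) = Add(24, Mul(-4, Mul(Add(A, 2), Pow(Add(5, C), -1)))) = Add(24, Mul(-4, Mul(Add(2, A), Pow(Add(5, C), -1)))) = Add(24, Mul(-4, Mul(Pow(Add(5, C), -1), Add(2, A)))) = Add(24, Mul(-4, Pow(Add(5, C), -1), Add(2, A))))
Mul(4, Add(-26, Mul(1, Pow(Function('O')(Mul(-4, Pow(-4, -1)), -1), -1)))) = Mul(4, Add(-26, Mul(1, Pow(Mul(4, Pow(Add(5, -1), -1), Add(28, Mul(-1, Mul(-4, Pow(-4, -1))), Mul(6, -1))), -1)))) = Mul(4, Add(-26, Mul(1, Pow(Mul(4, Pow(4, -1), Add(28, Mul(-1, Mul(-4, Rational(-1, 4))), -6)), -1)))) = Mul(4, Add(-26, Mul(1, Pow(Mul(4, Rational(1, 4), Add(28, Mul(-1, 1), -6)), -1)))) = Mul(4, Add(-26, Mul(1, Pow(Mul(4, Rational(1, 4), Add(28, -1, -6)), -1)))) = Mul(4, Add(-26, Mul(1, Pow(Mul(4, Rational(1, 4), 21), -1)))) = Mul(4, Add(-26, Mul(1, Pow(21, -1)))) = Mul(4, Add(-26, Mul(1, Rational(1, 21)))) = Mul(4, Add(-26, Rational(1, 21))) = Mul(4, Rational(-545, 21)) = Rational(-2180, 21)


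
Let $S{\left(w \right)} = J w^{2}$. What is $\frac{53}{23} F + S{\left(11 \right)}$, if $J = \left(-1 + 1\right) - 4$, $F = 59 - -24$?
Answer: $- \frac{6733}{23} \approx -292.74$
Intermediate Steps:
$F = 83$ ($F = 59 + 24 = 83$)
$J = -4$ ($J = 0 - 4 = -4$)
$S{\left(w \right)} = - 4 w^{2}$
$\frac{53}{23} F + S{\left(11 \right)} = \frac{53}{23} \cdot 83 - 4 \cdot 11^{2} = 53 \cdot \frac{1}{23} \cdot 83 - 484 = \frac{53}{23} \cdot 83 - 484 = \frac{4399}{23} - 484 = - \frac{6733}{23}$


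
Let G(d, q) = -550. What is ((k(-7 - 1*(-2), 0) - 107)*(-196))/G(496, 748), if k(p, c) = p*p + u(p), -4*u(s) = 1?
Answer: -16121/550 ≈ -29.311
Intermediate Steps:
u(s) = -¼ (u(s) = -¼*1 = -¼)
k(p, c) = -¼ + p² (k(p, c) = p*p - ¼ = p² - ¼ = -¼ + p²)
((k(-7 - 1*(-2), 0) - 107)*(-196))/G(496, 748) = (((-¼ + (-7 - 1*(-2))²) - 107)*(-196))/(-550) = (((-¼ + (-7 + 2)²) - 107)*(-196))*(-1/550) = (((-¼ + (-5)²) - 107)*(-196))*(-1/550) = (((-¼ + 25) - 107)*(-196))*(-1/550) = ((99/4 - 107)*(-196))*(-1/550) = -329/4*(-196)*(-1/550) = 16121*(-1/550) = -16121/550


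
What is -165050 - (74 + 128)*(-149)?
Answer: -134952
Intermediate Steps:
-165050 - (74 + 128)*(-149) = -165050 - 202*(-149) = -165050 - 1*(-30098) = -165050 + 30098 = -134952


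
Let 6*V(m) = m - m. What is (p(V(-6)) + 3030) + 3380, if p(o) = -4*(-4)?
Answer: 6426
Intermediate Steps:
V(m) = 0 (V(m) = (m - m)/6 = (1/6)*0 = 0)
p(o) = 16
(p(V(-6)) + 3030) + 3380 = (16 + 3030) + 3380 = 3046 + 3380 = 6426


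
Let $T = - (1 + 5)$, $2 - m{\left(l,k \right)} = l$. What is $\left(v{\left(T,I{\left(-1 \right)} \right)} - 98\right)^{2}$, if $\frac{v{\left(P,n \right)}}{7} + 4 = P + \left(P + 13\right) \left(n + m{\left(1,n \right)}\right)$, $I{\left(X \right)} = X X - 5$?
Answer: $99225$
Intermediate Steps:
$m{\left(l,k \right)} = 2 - l$
$I{\left(X \right)} = -5 + X^{2}$ ($I{\left(X \right)} = X^{2} - 5 = -5 + X^{2}$)
$T = -6$ ($T = \left(-1\right) 6 = -6$)
$v{\left(P,n \right)} = -28 + 7 P + 7 \left(1 + n\right) \left(13 + P\right)$ ($v{\left(P,n \right)} = -28 + 7 \left(P + \left(P + 13\right) \left(n + \left(2 - 1\right)\right)\right) = -28 + 7 \left(P + \left(13 + P\right) \left(n + \left(2 - 1\right)\right)\right) = -28 + 7 \left(P + \left(13 + P\right) \left(n + 1\right)\right) = -28 + 7 \left(P + \left(13 + P\right) \left(1 + n\right)\right) = -28 + 7 \left(P + \left(1 + n\right) \left(13 + P\right)\right) = -28 + \left(7 P + 7 \left(1 + n\right) \left(13 + P\right)\right) = -28 + 7 P + 7 \left(1 + n\right) \left(13 + P\right)$)
$\left(v{\left(T,I{\left(-1 \right)} \right)} - 98\right)^{2} = \left(\left(63 + 14 \left(-6\right) + 91 \left(-5 + \left(-1\right)^{2}\right) + 7 \left(-6\right) \left(-5 + \left(-1\right)^{2}\right)\right) - 98\right)^{2} = \left(\left(63 - 84 + 91 \left(-5 + 1\right) + 7 \left(-6\right) \left(-5 + 1\right)\right) - 98\right)^{2} = \left(\left(63 - 84 + 91 \left(-4\right) + 7 \left(-6\right) \left(-4\right)\right) - 98\right)^{2} = \left(\left(63 - 84 - 364 + 168\right) - 98\right)^{2} = \left(-217 - 98\right)^{2} = \left(-315\right)^{2} = 99225$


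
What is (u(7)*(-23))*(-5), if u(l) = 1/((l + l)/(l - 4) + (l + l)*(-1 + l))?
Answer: 345/266 ≈ 1.2970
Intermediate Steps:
u(l) = 1/(2*l/(-4 + l) + 2*l*(-1 + l)) (u(l) = 1/((2*l)/(-4 + l) + (2*l)*(-1 + l)) = 1/(2*l/(-4 + l) + 2*l*(-1 + l)))
(u(7)*(-23))*(-5) = (((½)*(-4 + 7)/(7*(5 + 7² - 5*7)))*(-23))*(-5) = (((½)*(⅐)*3/(5 + 49 - 35))*(-23))*(-5) = (((½)*(⅐)*3/19)*(-23))*(-5) = (((½)*(⅐)*(1/19)*3)*(-23))*(-5) = ((3/266)*(-23))*(-5) = -69/266*(-5) = 345/266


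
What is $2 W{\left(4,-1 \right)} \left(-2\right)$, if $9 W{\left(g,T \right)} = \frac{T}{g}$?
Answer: $\frac{1}{9} \approx 0.11111$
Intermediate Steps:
$W{\left(g,T \right)} = \frac{T}{9 g}$ ($W{\left(g,T \right)} = \frac{T \frac{1}{g}}{9} = \frac{T}{9 g}$)
$2 W{\left(4,-1 \right)} \left(-2\right) = 2 \cdot \frac{1}{9} \left(-1\right) \frac{1}{4} \left(-2\right) = 2 \left(- \frac{1}{36}\right) \left(-2\right) = \left(- \frac{1}{18}\right) \left(-2\right) = \frac{1}{9}$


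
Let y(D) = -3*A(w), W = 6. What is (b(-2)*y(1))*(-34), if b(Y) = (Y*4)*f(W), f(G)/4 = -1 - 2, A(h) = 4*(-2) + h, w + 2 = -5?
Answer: -146880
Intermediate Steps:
w = -7 (w = -2 - 5 = -7)
A(h) = -8 + h
f(G) = -12 (f(G) = 4*(-1 - 2) = 4*(-3) = -12)
y(D) = 45 (y(D) = -3*(-8 - 7) = -3*(-15) = 45)
b(Y) = -48*Y (b(Y) = (Y*4)*(-12) = (4*Y)*(-12) = -48*Y)
(b(-2)*y(1))*(-34) = (-48*(-2)*45)*(-34) = (96*45)*(-34) = 4320*(-34) = -146880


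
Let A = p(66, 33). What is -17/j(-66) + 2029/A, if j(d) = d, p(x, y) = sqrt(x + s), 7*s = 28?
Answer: 17/66 + 2029*sqrt(70)/70 ≈ 242.77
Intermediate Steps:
s = 4 (s = (1/7)*28 = 4)
p(x, y) = sqrt(4 + x) (p(x, y) = sqrt(x + 4) = sqrt(4 + x))
A = sqrt(70) (A = sqrt(4 + 66) = sqrt(70) ≈ 8.3666)
-17/j(-66) + 2029/A = -17/(-66) + 2029/(sqrt(70)) = -17*(-1/66) + 2029*(sqrt(70)/70) = 17/66 + 2029*sqrt(70)/70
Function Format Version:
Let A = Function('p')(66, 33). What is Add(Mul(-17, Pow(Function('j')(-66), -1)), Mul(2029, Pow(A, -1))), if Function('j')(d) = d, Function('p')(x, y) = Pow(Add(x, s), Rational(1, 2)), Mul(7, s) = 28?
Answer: Add(Rational(17, 66), Mul(Rational(2029, 70), Pow(70, Rational(1, 2)))) ≈ 242.77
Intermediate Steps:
s = 4 (s = Mul(Rational(1, 7), 28) = 4)
Function('p')(x, y) = Pow(Add(4, x), Rational(1, 2)) (Function('p')(x, y) = Pow(Add(x, 4), Rational(1, 2)) = Pow(Add(4, x), Rational(1, 2)))
A = Pow(70, Rational(1, 2)) (A = Pow(Add(4, 66), Rational(1, 2)) = Pow(70, Rational(1, 2)) ≈ 8.3666)
Add(Mul(-17, Pow(Function('j')(-66), -1)), Mul(2029, Pow(A, -1))) = Add(Mul(-17, Pow(-66, -1)), Mul(2029, Pow(Pow(70, Rational(1, 2)), -1))) = Add(Mul(-17, Rational(-1, 66)), Mul(2029, Mul(Rational(1, 70), Pow(70, Rational(1, 2))))) = Add(Rational(17, 66), Mul(Rational(2029, 70), Pow(70, Rational(1, 2))))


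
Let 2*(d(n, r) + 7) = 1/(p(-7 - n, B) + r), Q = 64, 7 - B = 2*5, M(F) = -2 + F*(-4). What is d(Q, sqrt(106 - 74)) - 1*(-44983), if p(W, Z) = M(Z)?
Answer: 3058373/68 - sqrt(2)/34 ≈ 44976.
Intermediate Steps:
M(F) = -2 - 4*F
B = -3 (B = 7 - 2*5 = 7 - 1*10 = 7 - 10 = -3)
p(W, Z) = -2 - 4*Z
d(n, r) = -7 + 1/(2*(10 + r)) (d(n, r) = -7 + 1/(2*((-2 - 4*(-3)) + r)) = -7 + 1/(2*((-2 + 12) + r)) = -7 + 1/(2*(10 + r)))
d(Q, sqrt(106 - 74)) - 1*(-44983) = (-139 - 14*sqrt(106 - 74))/(2*(10 + sqrt(106 - 74))) - 1*(-44983) = (-139 - 56*sqrt(2))/(2*(10 + sqrt(32))) + 44983 = (-139 - 56*sqrt(2))/(2*(10 + 4*sqrt(2))) + 44983 = 44983 + (-139 - 56*sqrt(2))/(2*(10 + 4*sqrt(2)))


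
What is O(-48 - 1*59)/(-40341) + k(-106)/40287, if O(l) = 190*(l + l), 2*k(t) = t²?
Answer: 207189462/180579763 ≈ 1.1474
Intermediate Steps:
k(t) = t²/2
O(l) = 380*l (O(l) = 190*(2*l) = 380*l)
O(-48 - 1*59)/(-40341) + k(-106)/40287 = (380*(-48 - 1*59))/(-40341) + ((½)*(-106)²)/40287 = (380*(-48 - 59))*(-1/40341) + ((½)*11236)*(1/40287) = (380*(-107))*(-1/40341) + 5618*(1/40287) = -40660*(-1/40341) + 5618/40287 = 40660/40341 + 5618/40287 = 207189462/180579763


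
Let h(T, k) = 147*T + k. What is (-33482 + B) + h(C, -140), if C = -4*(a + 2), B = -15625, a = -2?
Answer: -49247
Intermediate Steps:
C = 0 (C = -4*(-2 + 2) = -4*0 = 0)
h(T, k) = k + 147*T
(-33482 + B) + h(C, -140) = (-33482 - 15625) + (-140 + 147*0) = -49107 + (-140 + 0) = -49107 - 140 = -49247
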